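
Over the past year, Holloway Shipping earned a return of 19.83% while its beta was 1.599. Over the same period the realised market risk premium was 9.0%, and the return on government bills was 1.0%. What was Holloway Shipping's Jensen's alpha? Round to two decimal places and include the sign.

+4.44%

CAPM benchmark = R_f + β(R_m − R_f) = 1.0% + 1.599 × 9.0% = 15.3910%
α = actual − benchmark = 19.83% − 15.3910% = +4.44%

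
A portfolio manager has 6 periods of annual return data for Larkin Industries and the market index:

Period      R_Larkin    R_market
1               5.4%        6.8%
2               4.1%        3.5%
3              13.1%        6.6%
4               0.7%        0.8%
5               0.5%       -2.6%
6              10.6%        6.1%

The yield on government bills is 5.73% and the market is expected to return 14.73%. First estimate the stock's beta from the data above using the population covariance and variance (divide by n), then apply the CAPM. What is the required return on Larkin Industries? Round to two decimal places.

15.75%

Mean R_i = (5.4 + 4.1 + 13.1 + 0.7 + 0.5 + 10.6) / 6 = 5.7333%
Mean R_m = (6.8 + 3.5 + 6.6 + 0.8 − 2.6 + 6.1) / 6 = 3.5333%
Σ(R_i − R̄_i)(R_m − R̄_m) = 79.9033  ⇒  Cov = 79.9033 / 6 = 13.3172
Σ(R_m − R̄_m)² = 71.7533  ⇒  Var(R_m) = 71.7533 / 6 = 11.9589
β = Cov / Var(R_m) = 13.3172 / 11.9589 = 1.1136
MRP = 14.73% − 5.73% = 9.00%
E(R) = R_f + β × MRP = 5.73% + 1.1136 × 9.00% = 15.75%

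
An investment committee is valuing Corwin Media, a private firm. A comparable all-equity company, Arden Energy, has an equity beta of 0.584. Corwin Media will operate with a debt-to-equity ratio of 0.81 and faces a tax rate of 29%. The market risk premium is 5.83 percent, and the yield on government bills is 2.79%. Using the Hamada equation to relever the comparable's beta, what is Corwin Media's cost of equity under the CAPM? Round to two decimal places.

β_L = β_U × [1 + (1 − t)(D/E)] = 0.584 × [1 + (1 − 0.29) × 0.81]
    = 0.584 × [1 + 0.71 × 0.81] = 0.584 × 1.5751 = 0.9199
E(R) = R_f + β_L × MRP = 2.79% + 0.9199 × 5.83% = 8.15%

8.15%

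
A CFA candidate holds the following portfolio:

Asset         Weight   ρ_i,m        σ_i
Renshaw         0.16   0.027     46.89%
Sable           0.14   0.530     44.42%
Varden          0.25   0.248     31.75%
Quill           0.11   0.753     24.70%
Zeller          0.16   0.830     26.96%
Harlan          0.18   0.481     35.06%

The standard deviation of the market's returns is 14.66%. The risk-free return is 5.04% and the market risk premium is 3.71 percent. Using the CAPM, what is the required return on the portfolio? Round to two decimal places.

8.62%

β_Renshaw = 0.027 × 46.89% / 14.66% = 0.0864
β_Sable = 0.530 × 44.42% / 14.66% = 1.6059
β_Varden = 0.248 × 31.75% / 14.66% = 0.5371
β_Quill = 0.753 × 24.70% / 14.66% = 1.2687
β_Zeller = 0.830 × 26.96% / 14.66% = 1.5264
β_Harlan = 0.481 × 35.06% / 14.66% = 1.1503
β_P = Σ w_i β_i = 0.16×0.0864 + 0.14×1.6059 + 0.25×0.5371 + 0.11×1.2687 + 0.16×1.5264 + 0.18×1.1503 = 0.9638
E(R_P) = R_f + β_P × MRP = 5.04% + 0.9638 × 3.71% = 8.62%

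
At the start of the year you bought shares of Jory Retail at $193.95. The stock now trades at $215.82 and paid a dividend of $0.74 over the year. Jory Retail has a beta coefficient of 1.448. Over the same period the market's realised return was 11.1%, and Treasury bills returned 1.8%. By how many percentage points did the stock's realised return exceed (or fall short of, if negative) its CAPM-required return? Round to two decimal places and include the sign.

Realised HPR = (P1 + D1 − P0) / P0 = (215.82 + 0.74 − 193.95) / 193.95 = 22.61 / 193.95 = 11.6576%
MRP = 11.1% − 1.8% = 9.30%
CAPM required = R_f + β·MRP = 1.8% + 1.448 × 9.3% = 15.2664%
α = realised − required = 11.6576% − 15.2664% = -3.61%

-3.61%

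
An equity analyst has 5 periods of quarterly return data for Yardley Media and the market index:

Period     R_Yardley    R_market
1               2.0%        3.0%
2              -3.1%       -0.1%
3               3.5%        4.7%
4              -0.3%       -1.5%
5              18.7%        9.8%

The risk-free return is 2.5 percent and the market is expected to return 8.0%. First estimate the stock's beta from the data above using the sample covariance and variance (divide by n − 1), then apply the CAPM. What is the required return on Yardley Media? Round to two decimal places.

Mean R_i = (2.0 − 3.1 + 3.5 − 0.3 + 18.7) / 5 = 4.1600%
Mean R_m = (3.0 − 0.1 + 4.7 − 1.5 + 9.8) / 5 = 3.1800%
Σ(R_i − R̄_i)(R_m − R̄_m) = 140.3260  ⇒  Cov = 140.3260 / 4 = 35.0815
Σ(R_m − R̄_m)² = 78.8280  ⇒  Var(R_m) = 78.8280 / 4 = 19.7070
β = Cov / Var(R_m) = 35.0815 / 19.7070 = 1.7802
MRP = 8.0% − 2.5% = 5.50%
E(R) = R_f + β × MRP = 2.5% + 1.7802 × 5.5% = 12.29%

12.29%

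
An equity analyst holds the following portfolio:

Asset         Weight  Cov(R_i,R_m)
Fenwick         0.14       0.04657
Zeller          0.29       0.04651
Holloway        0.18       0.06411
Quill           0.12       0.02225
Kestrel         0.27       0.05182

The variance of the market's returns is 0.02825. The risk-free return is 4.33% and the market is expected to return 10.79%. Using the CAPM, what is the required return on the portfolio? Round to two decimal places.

β_Fenwick = 0.04657 / 0.02825 = 1.6485
β_Zeller = 0.04651 / 0.02825 = 1.6464
β_Holloway = 0.06411 / 0.02825 = 2.2694
β_Quill = 0.02225 / 0.02825 = 0.7876
β_Kestrel = 0.05182 / 0.02825 = 1.8343
β_P = Σ w_i β_i = 0.14×1.6485 + 0.29×1.6464 + 0.18×2.2694 + 0.12×0.7876 + 0.27×1.8343 = 1.7065
MRP = 10.79% − 4.33% = 6.46%
E(R_P) = R_f + β_P × MRP = 4.33% + 1.7065 × 6.46% = 15.35%

15.35%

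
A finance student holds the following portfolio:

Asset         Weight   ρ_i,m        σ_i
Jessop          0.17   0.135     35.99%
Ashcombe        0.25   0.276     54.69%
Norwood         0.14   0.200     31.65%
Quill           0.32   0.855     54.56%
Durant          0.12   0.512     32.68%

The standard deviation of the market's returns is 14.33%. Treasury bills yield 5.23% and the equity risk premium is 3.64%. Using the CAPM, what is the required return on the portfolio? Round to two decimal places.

β_Jessop = 0.135 × 35.99% / 14.33% = 0.3391
β_Ashcombe = 0.276 × 54.69% / 14.33% = 1.0533
β_Norwood = 0.200 × 31.65% / 14.33% = 0.4417
β_Quill = 0.855 × 54.56% / 14.33% = 3.2553
β_Durant = 0.512 × 32.68% / 14.33% = 1.1676
β_P = Σ w_i β_i = 0.17×0.3391 + 0.25×1.0533 + 0.14×0.4417 + 0.32×3.2553 + 0.12×1.1676 = 1.5646
E(R_P) = R_f + β_P × MRP = 5.23% + 1.5646 × 3.64% = 10.93%

10.93%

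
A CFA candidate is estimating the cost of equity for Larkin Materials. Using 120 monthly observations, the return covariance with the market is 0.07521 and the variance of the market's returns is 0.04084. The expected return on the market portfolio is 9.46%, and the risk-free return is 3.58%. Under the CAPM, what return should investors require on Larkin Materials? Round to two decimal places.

β = Cov(R_i, R_m) / Var(R_m) = 0.07521 / 0.04084 = 1.8416
MRP = 9.46% − 3.58% = 5.88%
E(R) = R_f + β × MRP = 3.58% + 1.8416 × 5.88% = 14.41%

14.41%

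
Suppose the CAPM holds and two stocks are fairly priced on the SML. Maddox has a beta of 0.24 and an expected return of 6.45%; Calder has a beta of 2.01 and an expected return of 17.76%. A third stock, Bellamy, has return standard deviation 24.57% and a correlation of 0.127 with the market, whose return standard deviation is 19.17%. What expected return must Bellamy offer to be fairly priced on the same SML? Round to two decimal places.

5.96%

MRP = (17.76% − 6.45%) / (2.01 − 0.24) = 6.3898%
R_f = 6.45% − 0.24 × 6.3898% = 4.9164%
β_Bellamy = ρ·σ_i/σ_m = 0.127 × 24.57 / 19.17 = 0.1628
E(R_Bellamy) = R_f + β × MRP = 4.9164% + 0.1628 × 6.3898% = 5.96%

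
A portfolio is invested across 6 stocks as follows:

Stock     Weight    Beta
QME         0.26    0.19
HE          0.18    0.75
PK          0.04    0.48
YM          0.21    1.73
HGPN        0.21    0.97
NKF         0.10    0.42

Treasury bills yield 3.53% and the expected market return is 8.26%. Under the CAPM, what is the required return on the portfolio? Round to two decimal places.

7.37%

β_P = Σ w_i β_i = 0.26×0.19 + 0.18×0.75 + 0.04×0.48 + 0.21×1.73 + 0.21×0.97 + 0.10×0.42 = 0.8126
MRP = 8.26% − 3.53% = 4.73%
E(R_P) = R_f + β_P × MRP = 3.53% + 0.8126 × 4.73% = 7.37%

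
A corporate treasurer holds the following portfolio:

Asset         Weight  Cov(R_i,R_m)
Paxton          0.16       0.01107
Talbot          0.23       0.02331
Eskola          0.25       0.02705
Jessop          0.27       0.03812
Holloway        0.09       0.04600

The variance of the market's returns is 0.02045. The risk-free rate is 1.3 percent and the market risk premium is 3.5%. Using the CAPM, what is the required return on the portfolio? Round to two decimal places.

6.15%

β_Paxton = 0.01107 / 0.02045 = 0.5413
β_Talbot = 0.02331 / 0.02045 = 1.1399
β_Eskola = 0.02705 / 0.02045 = 1.3227
β_Jessop = 0.03812 / 0.02045 = 1.8641
β_Holloway = 0.04600 / 0.02045 = 2.2494
β_P = Σ w_i β_i = 0.16×0.5413 + 0.23×1.1399 + 0.25×1.3227 + 0.27×1.8641 + 0.09×2.2494 = 1.3852
E(R_P) = R_f + β_P × MRP = 1.3% + 1.3852 × 3.5% = 6.15%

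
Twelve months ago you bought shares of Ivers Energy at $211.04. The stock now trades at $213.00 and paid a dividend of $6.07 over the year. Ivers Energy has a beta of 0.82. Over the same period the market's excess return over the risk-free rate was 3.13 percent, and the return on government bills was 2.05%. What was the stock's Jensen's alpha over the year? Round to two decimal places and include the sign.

Realised HPR = (P1 + D1 − P0) / P0 = (213.00 + 6.07 − 211.04) / 211.04 = 8.03 / 211.04 = 3.8050%
CAPM required = R_f + β·MRP = 2.05% + 0.82 × 3.13% = 4.6166%
α = realised − required = 3.8050% − 4.6166% = -0.81%

-0.81%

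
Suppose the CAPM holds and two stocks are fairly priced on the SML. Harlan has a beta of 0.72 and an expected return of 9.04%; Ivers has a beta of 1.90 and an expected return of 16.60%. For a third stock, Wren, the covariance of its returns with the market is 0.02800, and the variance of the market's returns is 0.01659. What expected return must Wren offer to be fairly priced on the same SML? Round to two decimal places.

MRP = (16.60% − 9.04%) / (1.90 − 0.72) = 6.4068%
R_f = 9.04% − 0.72 × 6.4068% = 4.4271%
β_Wren = Cov / Var(R_m) = 0.02800 / 0.01659 = 1.6878
E(R_Wren) = R_f + β × MRP = 4.4271% + 1.6878 × 6.4068% = 15.24%

15.24%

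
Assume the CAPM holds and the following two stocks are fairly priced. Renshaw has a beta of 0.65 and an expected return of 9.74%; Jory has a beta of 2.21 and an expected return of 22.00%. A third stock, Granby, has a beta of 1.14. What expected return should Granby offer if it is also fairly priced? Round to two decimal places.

MRP (SML slope) = (22.00% − 9.74%) / (2.21 − 0.65) = 12.26% / 1.56 = 7.8590%
R_f (intercept) = 9.74% − 0.65 × 7.8590% = 4.6317%
E(R_Granby) = R_f + β × MRP = 4.6317% + 1.14 × 7.8590% = 13.59%

13.59%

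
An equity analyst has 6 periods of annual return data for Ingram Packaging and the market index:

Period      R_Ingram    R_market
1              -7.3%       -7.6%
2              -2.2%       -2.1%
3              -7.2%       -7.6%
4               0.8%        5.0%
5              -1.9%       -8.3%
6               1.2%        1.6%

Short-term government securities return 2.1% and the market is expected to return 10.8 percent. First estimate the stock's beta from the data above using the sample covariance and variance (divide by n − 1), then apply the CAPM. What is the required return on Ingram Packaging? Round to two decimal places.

Mean R_i = (-7.3 − 2.2 − 7.2 + 0.8 − 1.9 + 1.2) / 6 = -2.7667%
Mean R_m = (-7.6 − 2.1 − 7.6 + 5.0 − 8.3 + 1.6) / 6 = -3.1667%
Σ(R_i − R̄_i)(R_m − R̄_m) = 83.9433  ⇒  Cov = 83.9433 / 5 = 16.7887
Σ(R_m − R̄_m)² = 156.2133  ⇒  Var(R_m) = 156.2133 / 5 = 31.2427
β = Cov / Var(R_m) = 16.7887 / 31.2427 = 0.5374
MRP = 10.8% − 2.1% = 8.70%
E(R) = R_f + β × MRP = 2.1% + 0.5374 × 8.7% = 6.78%

6.78%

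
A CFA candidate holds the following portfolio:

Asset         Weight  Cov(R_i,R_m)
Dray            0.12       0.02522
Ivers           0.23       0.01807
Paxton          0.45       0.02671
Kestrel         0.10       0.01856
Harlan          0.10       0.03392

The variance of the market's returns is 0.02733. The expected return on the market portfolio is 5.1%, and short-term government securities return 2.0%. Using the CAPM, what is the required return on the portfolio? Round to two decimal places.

4.77%

β_Dray = 0.02522 / 0.02733 = 0.9228
β_Ivers = 0.01807 / 0.02733 = 0.6612
β_Paxton = 0.02671 / 0.02733 = 0.9773
β_Kestrel = 0.01856 / 0.02733 = 0.6791
β_Harlan = 0.03392 / 0.02733 = 1.2411
β_P = Σ w_i β_i = 0.12×0.9228 + 0.23×0.6612 + 0.45×0.9773 + 0.10×0.6791 + 0.10×1.2411 = 0.8946
MRP = 5.1% − 2.0% = 3.10%
E(R_P) = R_f + β_P × MRP = 2.0% + 0.8946 × 3.1% = 4.77%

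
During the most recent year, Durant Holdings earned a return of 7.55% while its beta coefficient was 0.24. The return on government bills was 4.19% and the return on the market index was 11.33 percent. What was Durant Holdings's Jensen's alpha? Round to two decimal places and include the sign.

+1.65%

Market excess return = 11.33% − 4.19% = 7.14%
CAPM benchmark = R_f + β(R_m − R_f) = 4.19% + 0.24 × 7.14% = 5.9036%
α = actual − benchmark = 7.55% − 5.9036% = +1.65%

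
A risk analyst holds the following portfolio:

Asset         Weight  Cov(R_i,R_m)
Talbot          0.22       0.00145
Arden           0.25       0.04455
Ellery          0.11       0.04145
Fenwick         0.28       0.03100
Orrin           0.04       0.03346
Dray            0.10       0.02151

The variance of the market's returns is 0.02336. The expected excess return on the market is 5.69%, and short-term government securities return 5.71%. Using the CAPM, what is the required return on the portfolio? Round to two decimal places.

β_Talbot = 0.00145 / 0.02336 = 0.0621
β_Arden = 0.04455 / 0.02336 = 1.9071
β_Ellery = 0.04145 / 0.02336 = 1.7744
β_Fenwick = 0.03100 / 0.02336 = 1.3271
β_Orrin = 0.03346 / 0.02336 = 1.4324
β_Dray = 0.02151 / 0.02336 = 0.9208
β_P = Σ w_i β_i = 0.22×0.0621 + 0.25×1.9071 + 0.11×1.7744 + 0.28×1.3271 + 0.04×1.4324 + 0.10×0.9208 = 1.2066
E(R_P) = R_f + β_P × MRP = 5.71% + 1.2066 × 5.69% = 12.58%

12.58%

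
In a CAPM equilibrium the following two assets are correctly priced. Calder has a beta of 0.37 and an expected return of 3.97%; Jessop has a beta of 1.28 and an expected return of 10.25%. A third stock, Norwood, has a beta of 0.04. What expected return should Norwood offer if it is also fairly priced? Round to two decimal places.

1.69%

MRP (SML slope) = (10.25% − 3.97%) / (1.28 − 0.37) = 6.28% / 0.91 = 6.9011%
R_f (intercept) = 3.97% − 0.37 × 6.9011% = 1.4166%
E(R_Norwood) = R_f + β × MRP = 1.4166% + 0.04 × 6.9011% = 1.69%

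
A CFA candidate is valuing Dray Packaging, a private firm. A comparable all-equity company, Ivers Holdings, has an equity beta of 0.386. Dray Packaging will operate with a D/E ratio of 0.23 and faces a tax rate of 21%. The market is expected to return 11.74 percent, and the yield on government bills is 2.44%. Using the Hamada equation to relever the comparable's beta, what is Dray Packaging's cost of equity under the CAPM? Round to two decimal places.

6.68%

β_L = β_U × [1 + (1 − t)(D/E)] = 0.386 × [1 + (1 − 0.21) × 0.23]
    = 0.386 × [1 + 0.79 × 0.23] = 0.386 × 1.1817 = 0.4561
MRP = 11.74% − 2.44% = 9.30%
E(R) = R_f + β_L × MRP = 2.44% + 0.4561 × 9.30% = 6.68%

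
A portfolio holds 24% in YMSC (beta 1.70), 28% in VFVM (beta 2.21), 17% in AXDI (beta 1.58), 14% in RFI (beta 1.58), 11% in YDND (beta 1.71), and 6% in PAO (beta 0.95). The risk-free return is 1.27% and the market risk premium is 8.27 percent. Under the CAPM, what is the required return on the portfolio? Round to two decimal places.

β_P = Σ w_i β_i = 0.24×1.70 + 0.28×2.21 + 0.17×1.58 + 0.14×1.58 + 0.11×1.71 + 0.06×0.95 = 1.7617
E(R_P) = R_f + β_P × MRP = 1.27% + 1.7617 × 8.27% = 15.84%

15.84%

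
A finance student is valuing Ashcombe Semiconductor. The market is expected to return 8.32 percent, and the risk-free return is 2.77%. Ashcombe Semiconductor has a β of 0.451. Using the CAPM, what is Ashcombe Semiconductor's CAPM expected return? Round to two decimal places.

5.27%

Market risk premium = E(R_m) − R_f = 8.32% − 2.77% = 5.55%
E(R) = R_f + β × MRP = 2.77% + 0.451 × 5.55% = 5.27%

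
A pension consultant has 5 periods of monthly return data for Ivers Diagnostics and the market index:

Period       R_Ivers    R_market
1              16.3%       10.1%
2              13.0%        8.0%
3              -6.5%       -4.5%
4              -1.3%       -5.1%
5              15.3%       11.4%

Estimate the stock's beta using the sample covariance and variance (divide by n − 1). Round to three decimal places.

1.264

Mean R_i = (16.3 + 13.0 − 6.5 − 1.3 + 15.3) / 5 = 7.3600%
Mean R_m = (10.1 + 8.0 − 4.5 − 5.1 + 11.4) / 5 = 3.9800%
Σ(R_i − R̄_i)(R_m − R̄_m) = 332.4660  ⇒  Cov = 332.4660 / 4 = 83.1165
Σ(R_m − R̄_m)² = 263.0280  ⇒  Var(R_m) = 263.0280 / 4 = 65.7570
β = Cov / Var(R_m) = 83.1165 / 65.7570 = 1.2640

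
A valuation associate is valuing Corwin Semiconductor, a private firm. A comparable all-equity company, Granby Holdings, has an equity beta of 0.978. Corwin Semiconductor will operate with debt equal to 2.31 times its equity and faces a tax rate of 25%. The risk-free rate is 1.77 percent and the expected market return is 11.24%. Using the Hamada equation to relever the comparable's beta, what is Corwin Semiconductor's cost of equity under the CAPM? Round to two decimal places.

β_L = β_U × [1 + (1 − t)(D/E)] = 0.978 × [1 + (1 − 0.25) × 2.31]
    = 0.978 × [1 + 0.75 × 2.31] = 0.978 × 2.7325 = 2.6724
MRP = 11.24% − 1.77% = 9.47%
E(R) = R_f + β_L × MRP = 1.77% + 2.6724 × 9.47% = 27.08%

27.08%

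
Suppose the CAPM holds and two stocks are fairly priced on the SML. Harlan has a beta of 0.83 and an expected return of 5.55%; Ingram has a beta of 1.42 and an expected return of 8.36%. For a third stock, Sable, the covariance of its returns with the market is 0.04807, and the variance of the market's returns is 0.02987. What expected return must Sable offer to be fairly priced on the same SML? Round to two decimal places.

9.26%

MRP = (8.36% − 5.55%) / (1.42 − 0.83) = 4.7627%
R_f = 5.55% − 0.83 × 4.7627% = 1.5970%
β_Sable = Cov / Var(R_m) = 0.04807 / 0.02987 = 1.6093
E(R_Sable) = R_f + β × MRP = 1.5970% + 1.6093 × 4.7627% = 9.26%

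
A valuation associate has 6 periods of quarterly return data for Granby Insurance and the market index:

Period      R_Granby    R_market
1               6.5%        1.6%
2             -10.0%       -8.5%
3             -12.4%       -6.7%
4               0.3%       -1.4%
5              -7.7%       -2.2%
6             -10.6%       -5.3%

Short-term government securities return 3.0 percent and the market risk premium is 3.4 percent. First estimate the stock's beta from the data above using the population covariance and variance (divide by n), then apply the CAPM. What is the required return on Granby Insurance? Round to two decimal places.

Mean R_i = (6.5 − 10.0 − 12.4 + 0.3 − 7.7 − 10.6) / 6 = -5.6500%
Mean R_m = (1.6 − 8.5 − 6.7 − 1.4 − 2.2 − 5.3) / 6 = -3.7500%
Σ(R_i − R̄_i)(R_m − R̄_m) = 124.0550  ⇒  Cov = 124.0550 / 6 = 20.6758
Σ(R_m − R̄_m)² = 70.2150  ⇒  Var(R_m) = 70.2150 / 6 = 11.7025
β = Cov / Var(R_m) = 20.6758 / 11.7025 = 1.7668
E(R) = R_f + β × MRP = 3.0% + 1.7668 × 3.4% = 9.01%

9.01%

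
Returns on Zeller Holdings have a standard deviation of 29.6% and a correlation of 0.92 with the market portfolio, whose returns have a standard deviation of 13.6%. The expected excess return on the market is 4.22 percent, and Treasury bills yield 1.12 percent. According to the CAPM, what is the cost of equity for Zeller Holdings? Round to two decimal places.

β = ρ × σ_i / σ_m = 0.92 × 29.6% / 13.6% = 2.0024
E(R) = 1.12% + 2.0024 × 4.22% = 9.57%

9.57%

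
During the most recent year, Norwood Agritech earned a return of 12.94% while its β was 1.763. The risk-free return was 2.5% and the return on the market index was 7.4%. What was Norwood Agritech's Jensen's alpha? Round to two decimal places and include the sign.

Market excess return = 7.4% − 2.5% = 4.90%
CAPM benchmark = R_f + β(R_m − R_f) = 2.5% + 1.763 × 4.9% = 11.1387%
α = actual − benchmark = 12.94% − 11.1387% = +1.80%

+1.80%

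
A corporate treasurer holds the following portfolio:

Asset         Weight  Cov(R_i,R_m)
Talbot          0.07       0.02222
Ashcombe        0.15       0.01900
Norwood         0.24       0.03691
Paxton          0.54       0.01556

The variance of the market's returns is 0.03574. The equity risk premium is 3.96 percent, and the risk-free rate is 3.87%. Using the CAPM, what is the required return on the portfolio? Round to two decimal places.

6.27%

β_Talbot = 0.02222 / 0.03574 = 0.6217
β_Ashcombe = 0.01900 / 0.03574 = 0.5316
β_Norwood = 0.03691 / 0.03574 = 1.0327
β_Paxton = 0.01556 / 0.03574 = 0.4354
β_P = Σ w_i β_i = 0.07×0.6217 + 0.15×0.5316 + 0.24×1.0327 + 0.54×0.4354 = 0.6062
E(R_P) = R_f + β_P × MRP = 3.87% + 0.6062 × 3.96% = 6.27%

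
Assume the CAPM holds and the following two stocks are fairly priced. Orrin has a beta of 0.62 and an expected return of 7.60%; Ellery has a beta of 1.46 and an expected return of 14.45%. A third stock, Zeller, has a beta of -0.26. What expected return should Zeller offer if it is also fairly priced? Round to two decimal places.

0.42%

MRP (SML slope) = (14.45% − 7.60%) / (1.46 − 0.62) = 6.85% / 0.84 = 8.1548%
R_f (intercept) = 7.60% − 0.62 × 8.1548% = 2.5440%
E(R_Zeller) = R_f + β × MRP = 2.5440% + -0.26 × 8.1548% = 0.42%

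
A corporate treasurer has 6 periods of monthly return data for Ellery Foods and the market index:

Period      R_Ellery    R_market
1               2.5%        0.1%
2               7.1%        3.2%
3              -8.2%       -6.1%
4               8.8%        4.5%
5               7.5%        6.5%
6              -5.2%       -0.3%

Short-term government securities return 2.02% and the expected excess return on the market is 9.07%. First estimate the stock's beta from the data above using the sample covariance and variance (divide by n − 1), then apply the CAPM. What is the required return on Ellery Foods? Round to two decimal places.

15.35%

Mean R_i = (2.5 + 7.1 − 8.2 + 8.8 + 7.5 − 5.2) / 6 = 2.0833%
Mean R_m = (0.1 + 3.2 − 6.1 + 4.5 + 6.5 − 0.3) / 6 = 1.3167%
Σ(R_i − R̄_i)(R_m − R̄_m) = 146.4417  ⇒  Cov = 146.4417 / 5 = 29.2883
Σ(R_m − R̄_m)² = 99.6483  ⇒  Var(R_m) = 99.6483 / 5 = 19.9297
β = Cov / Var(R_m) = 29.2883 / 19.9297 = 1.4696
E(R) = R_f + β × MRP = 2.02% + 1.4696 × 9.07% = 15.35%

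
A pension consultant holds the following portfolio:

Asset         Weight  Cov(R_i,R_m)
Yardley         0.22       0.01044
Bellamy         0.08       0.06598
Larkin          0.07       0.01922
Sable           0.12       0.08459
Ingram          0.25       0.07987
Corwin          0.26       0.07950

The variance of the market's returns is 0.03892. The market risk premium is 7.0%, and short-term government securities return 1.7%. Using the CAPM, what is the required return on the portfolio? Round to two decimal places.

β_Yardley = 0.01044 / 0.03892 = 0.2682
β_Bellamy = 0.06598 / 0.03892 = 1.6953
β_Larkin = 0.01922 / 0.03892 = 0.4938
β_Sable = 0.08459 / 0.03892 = 2.1734
β_Ingram = 0.07987 / 0.03892 = 2.0522
β_Corwin = 0.07950 / 0.03892 = 2.0427
β_P = Σ w_i β_i = 0.22×0.2682 + 0.08×1.6953 + 0.07×0.4938 + 0.12×2.1734 + 0.25×2.0522 + 0.26×2.0427 = 1.5342
E(R_P) = R_f + β_P × MRP = 1.7% + 1.5342 × 7.0% = 12.44%

12.44%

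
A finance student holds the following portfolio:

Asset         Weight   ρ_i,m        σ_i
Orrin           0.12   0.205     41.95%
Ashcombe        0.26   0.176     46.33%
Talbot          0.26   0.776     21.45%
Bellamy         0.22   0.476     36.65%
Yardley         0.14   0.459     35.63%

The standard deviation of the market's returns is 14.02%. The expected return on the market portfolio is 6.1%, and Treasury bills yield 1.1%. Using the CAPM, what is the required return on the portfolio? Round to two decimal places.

5.95%

β_Orrin = 0.205 × 41.95% / 14.02% = 0.6134
β_Ashcombe = 0.176 × 46.33% / 14.02% = 0.5816
β_Talbot = 0.776 × 21.45% / 14.02% = 1.1872
β_Bellamy = 0.476 × 36.65% / 14.02% = 1.2443
β_Yardley = 0.459 × 35.63% / 14.02% = 1.1665
β_P = Σ w_i β_i = 0.12×0.6134 + 0.26×0.5816 + 0.26×1.1872 + 0.22×1.2443 + 0.14×1.1665 = 0.9706
MRP = 6.1% − 1.1% = 5.00%
E(R_P) = R_f + β_P × MRP = 1.1% + 0.9706 × 5.0% = 5.95%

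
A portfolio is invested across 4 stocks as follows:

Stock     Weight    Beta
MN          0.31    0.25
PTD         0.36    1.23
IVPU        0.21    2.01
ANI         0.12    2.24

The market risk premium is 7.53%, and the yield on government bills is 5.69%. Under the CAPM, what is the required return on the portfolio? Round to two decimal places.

14.81%

β_P = Σ w_i β_i = 0.31×0.25 + 0.36×1.23 + 0.21×2.01 + 0.12×2.24 = 1.2112
E(R_P) = R_f + β_P × MRP = 5.69% + 1.2112 × 7.53% = 14.81%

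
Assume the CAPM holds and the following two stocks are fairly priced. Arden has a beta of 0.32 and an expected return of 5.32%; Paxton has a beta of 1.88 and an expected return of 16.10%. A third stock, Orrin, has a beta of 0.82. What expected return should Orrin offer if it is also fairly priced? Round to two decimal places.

8.78%

MRP (SML slope) = (16.10% − 5.32%) / (1.88 − 0.32) = 10.78% / 1.56 = 6.9103%
R_f (intercept) = 5.32% − 0.32 × 6.9103% = 3.1087%
E(R_Orrin) = R_f + β × MRP = 3.1087% + 0.82 × 6.9103% = 8.78%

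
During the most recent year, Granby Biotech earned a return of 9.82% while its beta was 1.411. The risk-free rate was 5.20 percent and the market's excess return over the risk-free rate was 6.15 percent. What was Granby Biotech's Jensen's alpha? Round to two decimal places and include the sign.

-4.06%

CAPM benchmark = R_f + β(R_m − R_f) = 5.20% + 1.411 × 6.15% = 13.87765%
α = actual − benchmark = 9.82% − 13.87765% = -4.06%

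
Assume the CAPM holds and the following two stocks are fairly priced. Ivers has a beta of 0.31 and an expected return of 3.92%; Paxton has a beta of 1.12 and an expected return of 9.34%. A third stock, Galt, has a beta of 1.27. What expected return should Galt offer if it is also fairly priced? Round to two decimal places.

10.34%

MRP (SML slope) = (9.34% − 3.92%) / (1.12 − 0.31) = 5.42% / 0.81 = 6.6914%
R_f (intercept) = 3.92% − 0.31 × 6.6914% = 1.8457%
E(R_Galt) = R_f + β × MRP = 1.8457% + 1.27 × 6.6914% = 10.34%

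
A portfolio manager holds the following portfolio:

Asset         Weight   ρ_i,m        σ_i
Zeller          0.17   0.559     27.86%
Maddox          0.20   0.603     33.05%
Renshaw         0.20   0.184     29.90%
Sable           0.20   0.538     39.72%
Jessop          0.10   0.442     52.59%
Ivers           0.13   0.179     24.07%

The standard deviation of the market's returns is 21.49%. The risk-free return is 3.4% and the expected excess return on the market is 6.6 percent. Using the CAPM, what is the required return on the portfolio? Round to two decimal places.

7.97%

β_Zeller = 0.559 × 27.86% / 21.49% = 0.7247
β_Maddox = 0.603 × 33.05% / 21.49% = 0.9274
β_Renshaw = 0.184 × 29.90% / 21.49% = 0.2560
β_Sable = 0.538 × 39.72% / 21.49% = 0.9944
β_Jessop = 0.442 × 52.59% / 21.49% = 1.0817
β_Ivers = 0.179 × 24.07% / 21.49% = 0.2005
β_P = Σ w_i β_i = 0.17×0.7247 + 0.20×0.9274 + 0.20×0.2560 + 0.20×0.9944 + 0.10×1.0817 + 0.13×0.2005 = 0.6930
E(R_P) = R_f + β_P × MRP = 3.4% + 0.6930 × 6.6% = 7.97%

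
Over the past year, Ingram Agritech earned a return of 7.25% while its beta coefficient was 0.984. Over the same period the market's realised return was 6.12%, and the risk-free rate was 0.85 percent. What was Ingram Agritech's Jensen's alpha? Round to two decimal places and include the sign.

+1.21%

Market excess return = 6.12% − 0.85% = 5.27%
CAPM benchmark = R_f + β(R_m − R_f) = 0.85% + 0.984 × 5.27% = 6.03568%
α = actual − benchmark = 7.25% − 6.03568% = +1.21%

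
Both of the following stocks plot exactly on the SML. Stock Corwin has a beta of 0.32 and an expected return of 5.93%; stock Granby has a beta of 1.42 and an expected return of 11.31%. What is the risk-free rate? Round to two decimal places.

Both satisfy E(R) = R_f + β·MRP, so the slope of the SML is
MRP = (11.31% − 5.93%) / (1.42 − 0.32) = 5.38% / 1.10 = 4.8909%
R_f = E(R_Corwin) − β_Corwin·MRP = 5.93% − 0.32 × 4.8909% = 4.3649%

4.36%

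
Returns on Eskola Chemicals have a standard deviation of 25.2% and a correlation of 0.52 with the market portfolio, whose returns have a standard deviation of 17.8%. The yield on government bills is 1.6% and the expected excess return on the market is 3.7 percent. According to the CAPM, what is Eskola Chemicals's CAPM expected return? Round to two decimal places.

4.32%

β = ρ × σ_i / σ_m = 0.52 × 25.2% / 17.8% = 0.7362
E(R) = 1.6% + 0.7362 × 3.7% = 4.32%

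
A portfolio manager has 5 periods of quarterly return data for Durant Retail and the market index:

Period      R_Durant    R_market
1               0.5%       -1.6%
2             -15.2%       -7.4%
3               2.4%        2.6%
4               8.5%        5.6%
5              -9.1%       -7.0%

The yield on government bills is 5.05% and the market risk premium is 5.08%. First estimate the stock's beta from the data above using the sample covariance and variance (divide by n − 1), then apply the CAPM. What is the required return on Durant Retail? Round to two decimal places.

13.08%

Mean R_i = (0.5 − 15.2 + 2.4 + 8.5 − 9.1) / 5 = -2.5800%
Mean R_m = (-1.6 − 7.4 + 2.6 + 5.6 − 7.0) / 5 = -1.5600%
Σ(R_i − R̄_i)(R_m − R̄_m) = 209.0960  ⇒  Cov = 209.0960 / 4 = 52.2740
Σ(R_m − R̄_m)² = 132.2720  ⇒  Var(R_m) = 132.2720 / 4 = 33.0680
β = Cov / Var(R_m) = 52.2740 / 33.0680 = 1.5808
E(R) = R_f + β × MRP = 5.05% + 1.5808 × 5.08% = 13.08%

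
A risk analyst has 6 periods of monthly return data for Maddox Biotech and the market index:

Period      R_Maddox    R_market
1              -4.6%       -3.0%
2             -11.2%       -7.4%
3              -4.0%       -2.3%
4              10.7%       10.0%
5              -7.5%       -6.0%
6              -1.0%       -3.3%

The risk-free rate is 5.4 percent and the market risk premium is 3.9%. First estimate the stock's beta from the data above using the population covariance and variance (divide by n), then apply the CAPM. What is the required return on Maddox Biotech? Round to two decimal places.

9.99%

Mean R_i = (-4.6 − 11.2 − 4.0 + 10.7 − 7.5 − 1.0) / 6 = -2.9333%
Mean R_m = (-3.0 − 7.4 − 2.3 + 10.0 − 6.0 − 3.3) / 6 = -2.0000%
Σ(R_i − R̄_i)(R_m − R̄_m) = 225.9800  ⇒  Cov = 225.9800 / 6 = 37.6633
Σ(R_m − R̄_m)² = 191.9400  ⇒  Var(R_m) = 191.9400 / 6 = 31.9900
β = Cov / Var(R_m) = 37.6633 / 31.9900 = 1.1773
E(R) = R_f + β × MRP = 5.4% + 1.1773 × 3.9% = 9.99%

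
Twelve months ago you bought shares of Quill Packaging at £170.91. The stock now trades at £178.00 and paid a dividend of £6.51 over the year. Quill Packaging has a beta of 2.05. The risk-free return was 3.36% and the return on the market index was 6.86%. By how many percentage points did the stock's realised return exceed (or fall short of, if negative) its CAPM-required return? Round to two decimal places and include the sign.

-2.58%

Realised HPR = (P1 + D1 − P0) / P0 = (178.00 + 6.51 − 170.91) / 170.91 = 13.60 / 170.91 = 7.9574%
MRP = 6.86% − 3.36% = 3.50%
CAPM required = R_f + β·MRP = 3.36% + 2.05 × 3.50% = 10.5350%
α = realised − required = 7.9574% − 10.5350% = -2.58%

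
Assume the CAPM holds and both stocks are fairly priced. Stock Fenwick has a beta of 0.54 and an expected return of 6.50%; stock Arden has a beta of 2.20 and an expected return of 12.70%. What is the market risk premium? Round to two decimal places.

3.73%

Both satisfy E(R) = R_f + β·MRP, so the slope of the SML is
MRP = (12.70% − 6.50%) / (2.20 − 0.54) = 6.20% / 1.66 = 3.7349%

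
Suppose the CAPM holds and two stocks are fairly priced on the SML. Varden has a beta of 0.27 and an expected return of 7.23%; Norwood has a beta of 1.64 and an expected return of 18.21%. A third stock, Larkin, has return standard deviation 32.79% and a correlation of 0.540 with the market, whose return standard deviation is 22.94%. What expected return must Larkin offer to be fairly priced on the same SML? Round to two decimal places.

MRP = (18.21% − 7.23%) / (1.64 − 0.27) = 8.0146%
R_f = 7.23% − 0.27 × 8.0146% = 5.0661%
β_Larkin = ρ·σ_i/σ_m = 0.540 × 32.79 / 22.94 = 0.7719
E(R_Larkin) = R_f + β × MRP = 5.0661% + 0.7719 × 8.0146% = 11.25%

11.25%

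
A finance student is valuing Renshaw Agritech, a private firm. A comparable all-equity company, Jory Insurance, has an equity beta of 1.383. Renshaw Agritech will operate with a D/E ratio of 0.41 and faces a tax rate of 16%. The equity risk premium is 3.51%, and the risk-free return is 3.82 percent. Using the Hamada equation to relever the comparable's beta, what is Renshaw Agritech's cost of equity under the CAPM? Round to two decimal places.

10.35%

β_L = β_U × [1 + (1 − t)(D/E)] = 1.383 × [1 + (1 − 0.16) × 0.41]
    = 1.383 × [1 + 0.84 × 0.41] = 1.383 × 1.3444 = 1.8593
E(R) = R_f + β_L × MRP = 3.82% + 1.8593 × 3.51% = 10.35%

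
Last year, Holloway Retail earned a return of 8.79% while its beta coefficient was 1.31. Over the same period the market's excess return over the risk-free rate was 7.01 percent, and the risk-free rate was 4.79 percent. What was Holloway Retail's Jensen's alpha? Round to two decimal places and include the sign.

CAPM benchmark = R_f + β(R_m − R_f) = 4.79% + 1.31 × 7.01% = 13.9731%
α = actual − benchmark = 8.79% − 13.9731% = -5.18%

-5.18%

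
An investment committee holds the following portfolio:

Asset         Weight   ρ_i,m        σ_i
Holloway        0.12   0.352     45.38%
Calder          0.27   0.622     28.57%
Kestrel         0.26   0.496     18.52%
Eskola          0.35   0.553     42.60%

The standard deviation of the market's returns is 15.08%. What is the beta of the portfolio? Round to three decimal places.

β_Holloway = 0.352 × 45.38% / 15.08% = 1.0593
β_Calder = 0.622 × 28.57% / 15.08% = 1.1784
β_Kestrel = 0.496 × 18.52% / 15.08% = 0.6091
β_Eskola = 0.553 × 42.60% / 15.08% = 1.5622
β_P = Σ w_i β_i = 0.12×1.0593 + 0.27×1.1784 + 0.26×0.6091 + 0.35×1.5622 = 1.1504

1.150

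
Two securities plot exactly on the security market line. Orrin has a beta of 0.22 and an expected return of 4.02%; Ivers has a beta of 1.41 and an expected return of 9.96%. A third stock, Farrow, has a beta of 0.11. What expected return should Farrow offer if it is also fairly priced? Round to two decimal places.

3.47%

MRP (SML slope) = (9.96% − 4.02%) / (1.41 − 0.22) = 5.94% / 1.19 = 4.9916%
R_f (intercept) = 4.02% − 0.22 × 4.9916% = 2.9218%
E(R_Farrow) = R_f + β × MRP = 2.9218% + 0.11 × 4.9916% = 3.47%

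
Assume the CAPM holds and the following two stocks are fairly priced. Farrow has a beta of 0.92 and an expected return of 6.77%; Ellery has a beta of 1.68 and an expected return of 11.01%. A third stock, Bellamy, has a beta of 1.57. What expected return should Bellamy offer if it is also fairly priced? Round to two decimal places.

10.40%

MRP (SML slope) = (11.01% − 6.77%) / (1.68 − 0.92) = 4.24% / 0.76 = 5.5789%
R_f (intercept) = 6.77% − 0.92 × 5.5789% = 1.6374%
E(R_Bellamy) = R_f + β × MRP = 1.6374% + 1.57 × 5.5789% = 10.40%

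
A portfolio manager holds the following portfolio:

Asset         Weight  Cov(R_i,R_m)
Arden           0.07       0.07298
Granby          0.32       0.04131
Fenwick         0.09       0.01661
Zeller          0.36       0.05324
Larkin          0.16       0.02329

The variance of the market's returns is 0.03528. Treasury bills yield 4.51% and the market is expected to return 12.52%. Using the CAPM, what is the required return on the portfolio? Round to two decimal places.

14.21%

β_Arden = 0.07298 / 0.03528 = 2.0686
β_Granby = 0.04131 / 0.03528 = 1.1709
β_Fenwick = 0.01661 / 0.03528 = 0.4708
β_Zeller = 0.05324 / 0.03528 = 1.5091
β_Larkin = 0.02329 / 0.03528 = 0.6601
β_P = Σ w_i β_i = 0.07×2.0686 + 0.32×1.1709 + 0.09×0.4708 + 0.36×1.5091 + 0.16×0.6601 = 1.2108
MRP = 12.52% − 4.51% = 8.01%
E(R_P) = R_f + β_P × MRP = 4.51% + 1.2108 × 8.01% = 14.21%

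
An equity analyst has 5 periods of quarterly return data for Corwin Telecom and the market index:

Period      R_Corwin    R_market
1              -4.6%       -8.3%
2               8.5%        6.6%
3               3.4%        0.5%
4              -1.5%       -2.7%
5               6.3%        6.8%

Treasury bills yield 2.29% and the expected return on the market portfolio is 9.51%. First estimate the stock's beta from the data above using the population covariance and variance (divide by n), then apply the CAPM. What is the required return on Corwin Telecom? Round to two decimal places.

Mean R_i = (-4.6 + 8.5 + 3.4 − 1.5 + 6.3) / 5 = 2.4200%
Mean R_m = (-8.3 + 6.6 + 0.5 − 2.7 + 6.8) / 5 = 0.5800%
Σ(R_i − R̄_i)(R_m − R̄_m) = 135.8520  ⇒  Cov = 135.8520 / 5 = 27.1704
Σ(R_m − R̄_m)² = 164.5480  ⇒  Var(R_m) = 164.5480 / 5 = 32.9096
β = Cov / Var(R_m) = 27.1704 / 32.9096 = 0.8256
MRP = 9.51% − 2.29% = 7.22%
E(R) = R_f + β × MRP = 2.29% + 0.8256 × 7.22% = 8.25%

8.25%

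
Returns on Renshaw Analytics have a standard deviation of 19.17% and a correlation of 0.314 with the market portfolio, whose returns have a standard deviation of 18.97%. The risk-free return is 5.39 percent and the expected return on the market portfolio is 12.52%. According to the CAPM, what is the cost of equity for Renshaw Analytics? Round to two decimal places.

7.65%

β = ρ × σ_i / σ_m = 0.314 × 19.17% / 18.97% = 0.3173
MRP = 12.52% − 5.39% = 7.13%
E(R) = 5.39% + 0.3173 × 7.13% = 7.65%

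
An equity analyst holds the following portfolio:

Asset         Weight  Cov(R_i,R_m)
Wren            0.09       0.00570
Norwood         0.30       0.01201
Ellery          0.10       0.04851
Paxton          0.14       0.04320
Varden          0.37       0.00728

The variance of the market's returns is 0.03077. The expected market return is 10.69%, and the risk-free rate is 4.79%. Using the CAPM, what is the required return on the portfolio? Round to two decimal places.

β_Wren = 0.00570 / 0.03077 = 0.1852
β_Norwood = 0.01201 / 0.03077 = 0.3903
β_Ellery = 0.04851 / 0.03077 = 1.5765
β_Paxton = 0.04320 / 0.03077 = 1.4040
β_Varden = 0.00728 / 0.03077 = 0.2366
β_P = Σ w_i β_i = 0.09×0.1852 + 0.30×0.3903 + 0.10×1.5765 + 0.14×1.4040 + 0.37×0.2366 = 0.5755
MRP = 10.69% − 4.79% = 5.90%
E(R_P) = R_f + β_P × MRP = 4.79% + 0.5755 × 5.90% = 8.19%

8.19%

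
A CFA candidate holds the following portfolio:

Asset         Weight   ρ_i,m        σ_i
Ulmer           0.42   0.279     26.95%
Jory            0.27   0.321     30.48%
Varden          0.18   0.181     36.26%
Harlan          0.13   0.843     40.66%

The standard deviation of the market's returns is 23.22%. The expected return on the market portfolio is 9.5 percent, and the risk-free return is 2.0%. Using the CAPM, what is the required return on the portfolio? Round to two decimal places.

5.69%

β_Ulmer = 0.279 × 26.95% / 23.22% = 0.3238
β_Jory = 0.321 × 30.48% / 23.22% = 0.4214
β_Varden = 0.181 × 36.26% / 23.22% = 0.2826
β_Harlan = 0.843 × 40.66% / 23.22% = 1.4762
β_P = Σ w_i β_i = 0.42×0.3238 + 0.27×0.4214 + 0.18×0.2826 + 0.13×1.4762 = 0.4925
MRP = 9.5% − 2.0% = 7.50%
E(R_P) = R_f + β_P × MRP = 2.0% + 0.4925 × 7.5% = 5.69%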